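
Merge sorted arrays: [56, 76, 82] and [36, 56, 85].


Take 36 from B
Take 56 from A
Take 56 from B
Take 76 from A
Take 82 from A

Merged: [36, 56, 56, 76, 82, 85]


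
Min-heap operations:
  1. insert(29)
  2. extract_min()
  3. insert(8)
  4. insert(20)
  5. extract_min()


insert(29) -> [29]
extract_min()->29, []
insert(8) -> [8]
insert(20) -> [8, 20]
extract_min()->8, [20]

Final heap: [20]


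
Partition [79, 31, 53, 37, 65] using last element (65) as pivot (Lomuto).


Pivot: 65
  31 <= 65: swap -> [31, 79, 53, 37, 65]
  53 <= 65: swap -> [31, 53, 79, 37, 65]
  37 <= 65: swap -> [31, 53, 37, 79, 65]
Place pivot at 3: [31, 53, 37, 65, 79]

Partitioned: [31, 53, 37, 65, 79]


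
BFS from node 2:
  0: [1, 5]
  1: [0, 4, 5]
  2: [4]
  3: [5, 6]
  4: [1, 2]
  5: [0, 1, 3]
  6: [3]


Visit 2, enqueue [4]
Visit 4, enqueue [1]
Visit 1, enqueue [0, 5]
Visit 0, enqueue []
Visit 5, enqueue [3]
Visit 3, enqueue [6]
Visit 6, enqueue []

BFS order: [2, 4, 1, 0, 5, 3, 6]


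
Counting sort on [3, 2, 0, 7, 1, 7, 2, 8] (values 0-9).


Input: [3, 2, 0, 7, 1, 7, 2, 8]
Counts: [1, 1, 2, 1, 0, 0, 0, 2, 1, 0]

Sorted: [0, 1, 2, 2, 3, 7, 7, 8]


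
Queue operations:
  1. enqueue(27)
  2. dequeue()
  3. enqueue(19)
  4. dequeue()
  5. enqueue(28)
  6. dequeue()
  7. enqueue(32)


enqueue(27) -> [27]
dequeue()->27, []
enqueue(19) -> [19]
dequeue()->19, []
enqueue(28) -> [28]
dequeue()->28, []
enqueue(32) -> [32]

Final queue: [32]


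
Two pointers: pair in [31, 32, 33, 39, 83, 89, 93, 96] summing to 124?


lo=0(31)+hi=7(96)=127
lo=0(31)+hi=6(93)=124

Yes: 31+93=124


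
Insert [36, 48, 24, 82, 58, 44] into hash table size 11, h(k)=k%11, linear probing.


Insert 36: h=3 -> slot 3
Insert 48: h=4 -> slot 4
Insert 24: h=2 -> slot 2
Insert 82: h=5 -> slot 5
Insert 58: h=3, 3 probes -> slot 6
Insert 44: h=0 -> slot 0

Table: [44, None, 24, 36, 48, 82, 58, None, None, None, None]


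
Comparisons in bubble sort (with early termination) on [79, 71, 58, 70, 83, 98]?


Algorithm: bubble sort (with early termination)
Input: [79, 71, 58, 70, 83, 98]
Sorted: [58, 70, 71, 79, 83, 98]

12


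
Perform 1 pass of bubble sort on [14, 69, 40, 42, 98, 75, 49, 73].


Initial: [14, 69, 40, 42, 98, 75, 49, 73]
Pass 1: [14, 40, 42, 69, 75, 49, 73, 98] (5 swaps)

After 1 pass: [14, 40, 42, 69, 75, 49, 73, 98]


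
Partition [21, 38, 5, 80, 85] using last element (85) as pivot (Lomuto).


Pivot: 85
  21 <= 85: advance i (no swap)
  38 <= 85: advance i (no swap)
  5 <= 85: advance i (no swap)
  80 <= 85: advance i (no swap)
Place pivot at 4: [21, 38, 5, 80, 85]

Partitioned: [21, 38, 5, 80, 85]


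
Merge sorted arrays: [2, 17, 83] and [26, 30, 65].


Take 2 from A
Take 17 from A
Take 26 from B
Take 30 from B
Take 65 from B

Merged: [2, 17, 26, 30, 65, 83]


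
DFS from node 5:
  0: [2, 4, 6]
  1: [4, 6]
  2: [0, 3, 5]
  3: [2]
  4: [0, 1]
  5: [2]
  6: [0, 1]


Visit 5, push [2]
Visit 2, push [3, 0]
Visit 0, push [6, 4]
Visit 4, push [1]
Visit 1, push [6]
Visit 6, push []
Visit 3, push []

DFS order: [5, 2, 0, 4, 1, 6, 3]


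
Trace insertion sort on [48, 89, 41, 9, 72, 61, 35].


Initial: [48, 89, 41, 9, 72, 61, 35]
Insert 89: [48, 89, 41, 9, 72, 61, 35]
Insert 41: [41, 48, 89, 9, 72, 61, 35]
Insert 9: [9, 41, 48, 89, 72, 61, 35]
Insert 72: [9, 41, 48, 72, 89, 61, 35]
Insert 61: [9, 41, 48, 61, 72, 89, 35]
Insert 35: [9, 35, 41, 48, 61, 72, 89]

Sorted: [9, 35, 41, 48, 61, 72, 89]


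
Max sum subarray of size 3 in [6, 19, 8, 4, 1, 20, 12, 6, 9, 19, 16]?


[0:3]: 33
[1:4]: 31
[2:5]: 13
[3:6]: 25
[4:7]: 33
[5:8]: 38
[6:9]: 27
[7:10]: 34
[8:11]: 44

Max: 44 at [8:11]


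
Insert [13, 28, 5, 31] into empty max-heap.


Insert 13: [13]
Insert 28: [28, 13]
Insert 5: [28, 13, 5]
Insert 31: [31, 28, 5, 13]

Final heap: [31, 28, 5, 13]


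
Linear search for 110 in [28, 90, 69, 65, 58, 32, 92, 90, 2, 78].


i=0: 28!=110
i=1: 90!=110
i=2: 69!=110
i=3: 65!=110
i=4: 58!=110
i=5: 32!=110
i=6: 92!=110
i=7: 90!=110
i=8: 2!=110
i=9: 78!=110

Not found, 10 comps


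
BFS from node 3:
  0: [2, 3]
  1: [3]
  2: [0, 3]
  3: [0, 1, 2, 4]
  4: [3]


Visit 3, enqueue [0, 1, 2, 4]
Visit 0, enqueue []
Visit 1, enqueue []
Visit 2, enqueue []
Visit 4, enqueue []

BFS order: [3, 0, 1, 2, 4]


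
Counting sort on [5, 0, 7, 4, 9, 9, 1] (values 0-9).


Input: [5, 0, 7, 4, 9, 9, 1]
Counts: [1, 1, 0, 0, 1, 1, 0, 1, 0, 2]

Sorted: [0, 1, 4, 5, 7, 9, 9]


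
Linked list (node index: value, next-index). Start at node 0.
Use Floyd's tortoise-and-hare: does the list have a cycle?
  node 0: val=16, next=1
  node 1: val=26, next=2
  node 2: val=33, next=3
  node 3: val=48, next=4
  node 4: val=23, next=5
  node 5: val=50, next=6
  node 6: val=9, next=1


Floyd's tortoise (slow, +1) and hare (fast, +2):
  init: slow=0, fast=0
  step 1: slow=1, fast=2
  step 2: slow=2, fast=4
  step 3: slow=3, fast=6
  step 4: slow=4, fast=2
  step 5: slow=5, fast=4
  step 6: slow=6, fast=6
  slow == fast at node 6: cycle detected

Cycle: yes


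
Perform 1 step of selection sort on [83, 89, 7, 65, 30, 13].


Initial: [83, 89, 7, 65, 30, 13]
Step 1: min=7 at 2
  Swap: [7, 89, 83, 65, 30, 13]

After 1 step: [7, 89, 83, 65, 30, 13]


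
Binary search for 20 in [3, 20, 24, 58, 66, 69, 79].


Step 1: lo=0, hi=6, mid=3, val=58
Step 2: lo=0, hi=2, mid=1, val=20

Found at index 1


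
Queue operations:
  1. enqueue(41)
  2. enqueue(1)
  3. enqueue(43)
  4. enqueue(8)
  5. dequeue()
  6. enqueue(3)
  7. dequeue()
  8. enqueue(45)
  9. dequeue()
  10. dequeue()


enqueue(41) -> [41]
enqueue(1) -> [41, 1]
enqueue(43) -> [41, 1, 43]
enqueue(8) -> [41, 1, 43, 8]
dequeue()->41, [1, 43, 8]
enqueue(3) -> [1, 43, 8, 3]
dequeue()->1, [43, 8, 3]
enqueue(45) -> [43, 8, 3, 45]
dequeue()->43, [8, 3, 45]
dequeue()->8, [3, 45]

Final queue: [3, 45]


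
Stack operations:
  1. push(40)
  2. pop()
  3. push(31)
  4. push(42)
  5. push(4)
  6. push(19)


push(40) -> [40]
pop()->40, []
push(31) -> [31]
push(42) -> [31, 42]
push(4) -> [31, 42, 4]
push(19) -> [31, 42, 4, 19]

Final stack: [31, 42, 4, 19]


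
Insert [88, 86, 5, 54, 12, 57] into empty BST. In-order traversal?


Insert 88: root
Insert 86: L from 88
Insert 5: L from 88 -> L from 86
Insert 54: L from 88 -> L from 86 -> R from 5
Insert 12: L from 88 -> L from 86 -> R from 5 -> L from 54
Insert 57: L from 88 -> L from 86 -> R from 5 -> R from 54

In-order: [5, 12, 54, 57, 86, 88]


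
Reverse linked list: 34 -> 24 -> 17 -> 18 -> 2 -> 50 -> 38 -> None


Step 1: curr=34, set curr.next=prev(None) | reversed so far: 34
Step 2: curr=24, set curr.next=prev(34) | reversed so far: 24 -> 34
Step 3: curr=17, set curr.next=prev(24) | reversed so far: 17 -> 24 -> 34
Step 4: curr=18, set curr.next=prev(17) | reversed so far: 18 -> 17 -> 24 -> 34
Step 5: curr=2, set curr.next=prev(18) | reversed so far: 2 -> 18 -> 17 -> 24 -> 34
Step 6: curr=50, set curr.next=prev(2) | reversed so far: 50 -> 2 -> 18 -> 17 -> 24 -> 34
Step 7: curr=38, set curr.next=prev(50) | reversed so far: 38 -> 50 -> 2 -> 18 -> 17 -> 24 -> 34

38 -> 50 -> 2 -> 18 -> 17 -> 24 -> 34 -> None


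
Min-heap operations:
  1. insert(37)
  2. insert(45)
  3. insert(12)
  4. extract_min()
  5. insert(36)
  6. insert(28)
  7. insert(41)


insert(37) -> [37]
insert(45) -> [37, 45]
insert(12) -> [12, 45, 37]
extract_min()->12, [37, 45]
insert(36) -> [36, 45, 37]
insert(28) -> [28, 36, 37, 45]
insert(41) -> [28, 36, 37, 45, 41]

Final heap: [28, 36, 37, 45, 41]


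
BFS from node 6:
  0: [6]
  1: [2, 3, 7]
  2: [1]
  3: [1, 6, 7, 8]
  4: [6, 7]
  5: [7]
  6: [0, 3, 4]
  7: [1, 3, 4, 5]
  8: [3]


Visit 6, enqueue [0, 3, 4]
Visit 0, enqueue []
Visit 3, enqueue [1, 7, 8]
Visit 4, enqueue []
Visit 1, enqueue [2]
Visit 7, enqueue [5]
Visit 8, enqueue []
Visit 2, enqueue []
Visit 5, enqueue []

BFS order: [6, 0, 3, 4, 1, 7, 8, 2, 5]


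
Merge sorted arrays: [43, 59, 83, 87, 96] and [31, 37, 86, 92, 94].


Take 31 from B
Take 37 from B
Take 43 from A
Take 59 from A
Take 83 from A
Take 86 from B
Take 87 from A
Take 92 from B
Take 94 from B

Merged: [31, 37, 43, 59, 83, 86, 87, 92, 94, 96]


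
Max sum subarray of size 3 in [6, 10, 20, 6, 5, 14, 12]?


[0:3]: 36
[1:4]: 36
[2:5]: 31
[3:6]: 25
[4:7]: 31

Max: 36 at [0:3]


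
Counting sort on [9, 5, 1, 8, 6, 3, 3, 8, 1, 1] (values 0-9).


Input: [9, 5, 1, 8, 6, 3, 3, 8, 1, 1]
Counts: [0, 3, 0, 2, 0, 1, 1, 0, 2, 1]

Sorted: [1, 1, 1, 3, 3, 5, 6, 8, 8, 9]


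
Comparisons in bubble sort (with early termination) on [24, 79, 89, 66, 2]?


Algorithm: bubble sort (with early termination)
Input: [24, 79, 89, 66, 2]
Sorted: [2, 24, 66, 79, 89]

10


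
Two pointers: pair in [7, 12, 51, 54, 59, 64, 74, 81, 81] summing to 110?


lo=0(7)+hi=8(81)=88
lo=1(12)+hi=8(81)=93
lo=2(51)+hi=8(81)=132
lo=2(51)+hi=7(81)=132
lo=2(51)+hi=6(74)=125
lo=2(51)+hi=5(64)=115
lo=2(51)+hi=4(59)=110

Yes: 51+59=110


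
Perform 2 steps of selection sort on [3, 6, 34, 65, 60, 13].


Initial: [3, 6, 34, 65, 60, 13]
Step 1: min=3 at 0
  Swap: [3, 6, 34, 65, 60, 13]
Step 2: min=6 at 1
  Swap: [3, 6, 34, 65, 60, 13]

After 2 steps: [3, 6, 34, 65, 60, 13]


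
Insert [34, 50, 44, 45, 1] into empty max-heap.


Insert 34: [34]
Insert 50: [50, 34]
Insert 44: [50, 34, 44]
Insert 45: [50, 45, 44, 34]
Insert 1: [50, 45, 44, 34, 1]

Final heap: [50, 45, 44, 34, 1]


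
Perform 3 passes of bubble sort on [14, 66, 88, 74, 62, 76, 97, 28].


Initial: [14, 66, 88, 74, 62, 76, 97, 28]
Pass 1: [14, 66, 74, 62, 76, 88, 28, 97] (4 swaps)
Pass 2: [14, 66, 62, 74, 76, 28, 88, 97] (2 swaps)
Pass 3: [14, 62, 66, 74, 28, 76, 88, 97] (2 swaps)

After 3 passes: [14, 62, 66, 74, 28, 76, 88, 97]


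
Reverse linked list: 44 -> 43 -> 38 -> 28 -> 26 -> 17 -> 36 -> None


Step 1: curr=44, set curr.next=prev(None) | reversed so far: 44
Step 2: curr=43, set curr.next=prev(44) | reversed so far: 43 -> 44
Step 3: curr=38, set curr.next=prev(43) | reversed so far: 38 -> 43 -> 44
Step 4: curr=28, set curr.next=prev(38) | reversed so far: 28 -> 38 -> 43 -> 44
Step 5: curr=26, set curr.next=prev(28) | reversed so far: 26 -> 28 -> 38 -> 43 -> 44
Step 6: curr=17, set curr.next=prev(26) | reversed so far: 17 -> 26 -> 28 -> 38 -> 43 -> 44
Step 7: curr=36, set curr.next=prev(17) | reversed so far: 36 -> 17 -> 26 -> 28 -> 38 -> 43 -> 44

36 -> 17 -> 26 -> 28 -> 38 -> 43 -> 44 -> None


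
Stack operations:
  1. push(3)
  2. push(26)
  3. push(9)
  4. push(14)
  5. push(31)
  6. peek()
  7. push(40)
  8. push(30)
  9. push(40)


push(3) -> [3]
push(26) -> [3, 26]
push(9) -> [3, 26, 9]
push(14) -> [3, 26, 9, 14]
push(31) -> [3, 26, 9, 14, 31]
peek()->31
push(40) -> [3, 26, 9, 14, 31, 40]
push(30) -> [3, 26, 9, 14, 31, 40, 30]
push(40) -> [3, 26, 9, 14, 31, 40, 30, 40]

Final stack: [3, 26, 9, 14, 31, 40, 30, 40]


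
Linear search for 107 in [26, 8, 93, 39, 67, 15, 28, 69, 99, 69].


i=0: 26!=107
i=1: 8!=107
i=2: 93!=107
i=3: 39!=107
i=4: 67!=107
i=5: 15!=107
i=6: 28!=107
i=7: 69!=107
i=8: 99!=107
i=9: 69!=107

Not found, 10 comps


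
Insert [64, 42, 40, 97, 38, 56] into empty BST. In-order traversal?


Insert 64: root
Insert 42: L from 64
Insert 40: L from 64 -> L from 42
Insert 97: R from 64
Insert 38: L from 64 -> L from 42 -> L from 40
Insert 56: L from 64 -> R from 42

In-order: [38, 40, 42, 56, 64, 97]


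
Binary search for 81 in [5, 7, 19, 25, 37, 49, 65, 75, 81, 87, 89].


Step 1: lo=0, hi=10, mid=5, val=49
Step 2: lo=6, hi=10, mid=8, val=81

Found at index 8


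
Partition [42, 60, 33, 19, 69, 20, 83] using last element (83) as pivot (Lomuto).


Pivot: 83
  42 <= 83: advance i (no swap)
  60 <= 83: advance i (no swap)
  33 <= 83: advance i (no swap)
  19 <= 83: advance i (no swap)
  69 <= 83: advance i (no swap)
  20 <= 83: advance i (no swap)
Place pivot at 6: [42, 60, 33, 19, 69, 20, 83]

Partitioned: [42, 60, 33, 19, 69, 20, 83]


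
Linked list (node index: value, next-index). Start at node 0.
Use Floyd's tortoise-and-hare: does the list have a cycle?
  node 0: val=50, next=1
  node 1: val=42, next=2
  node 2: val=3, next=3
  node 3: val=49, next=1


Floyd's tortoise (slow, +1) and hare (fast, +2):
  init: slow=0, fast=0
  step 1: slow=1, fast=2
  step 2: slow=2, fast=1
  step 3: slow=3, fast=3
  slow == fast at node 3: cycle detected

Cycle: yes


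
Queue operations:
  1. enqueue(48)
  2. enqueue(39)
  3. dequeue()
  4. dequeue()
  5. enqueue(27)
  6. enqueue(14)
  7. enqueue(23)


enqueue(48) -> [48]
enqueue(39) -> [48, 39]
dequeue()->48, [39]
dequeue()->39, []
enqueue(27) -> [27]
enqueue(14) -> [27, 14]
enqueue(23) -> [27, 14, 23]

Final queue: [27, 14, 23]


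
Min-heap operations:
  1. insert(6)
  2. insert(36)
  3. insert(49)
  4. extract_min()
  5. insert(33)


insert(6) -> [6]
insert(36) -> [6, 36]
insert(49) -> [6, 36, 49]
extract_min()->6, [36, 49]
insert(33) -> [33, 49, 36]

Final heap: [33, 49, 36]


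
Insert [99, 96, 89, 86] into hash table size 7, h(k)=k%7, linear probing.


Insert 99: h=1 -> slot 1
Insert 96: h=5 -> slot 5
Insert 89: h=5, 1 probes -> slot 6
Insert 86: h=2 -> slot 2

Table: [None, 99, 86, None, None, 96, 89]


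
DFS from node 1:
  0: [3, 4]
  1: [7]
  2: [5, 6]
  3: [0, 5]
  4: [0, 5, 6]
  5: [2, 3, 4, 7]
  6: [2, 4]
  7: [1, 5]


Visit 1, push [7]
Visit 7, push [5]
Visit 5, push [4, 3, 2]
Visit 2, push [6]
Visit 6, push [4]
Visit 4, push [0]
Visit 0, push [3]
Visit 3, push []

DFS order: [1, 7, 5, 2, 6, 4, 0, 3]


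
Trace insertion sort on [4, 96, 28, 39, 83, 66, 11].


Initial: [4, 96, 28, 39, 83, 66, 11]
Insert 96: [4, 96, 28, 39, 83, 66, 11]
Insert 28: [4, 28, 96, 39, 83, 66, 11]
Insert 39: [4, 28, 39, 96, 83, 66, 11]
Insert 83: [4, 28, 39, 83, 96, 66, 11]
Insert 66: [4, 28, 39, 66, 83, 96, 11]
Insert 11: [4, 11, 28, 39, 66, 83, 96]

Sorted: [4, 11, 28, 39, 66, 83, 96]


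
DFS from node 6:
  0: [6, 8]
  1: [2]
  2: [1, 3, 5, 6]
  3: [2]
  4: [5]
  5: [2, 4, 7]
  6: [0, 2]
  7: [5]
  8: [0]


Visit 6, push [2, 0]
Visit 0, push [8]
Visit 8, push []
Visit 2, push [5, 3, 1]
Visit 1, push []
Visit 3, push []
Visit 5, push [7, 4]
Visit 4, push []
Visit 7, push []

DFS order: [6, 0, 8, 2, 1, 3, 5, 4, 7]


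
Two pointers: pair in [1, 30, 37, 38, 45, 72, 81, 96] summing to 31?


lo=0(1)+hi=7(96)=97
lo=0(1)+hi=6(81)=82
lo=0(1)+hi=5(72)=73
lo=0(1)+hi=4(45)=46
lo=0(1)+hi=3(38)=39
lo=0(1)+hi=2(37)=38
lo=0(1)+hi=1(30)=31

Yes: 1+30=31


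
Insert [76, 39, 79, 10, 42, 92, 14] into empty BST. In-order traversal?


Insert 76: root
Insert 39: L from 76
Insert 79: R from 76
Insert 10: L from 76 -> L from 39
Insert 42: L from 76 -> R from 39
Insert 92: R from 76 -> R from 79
Insert 14: L from 76 -> L from 39 -> R from 10

In-order: [10, 14, 39, 42, 76, 79, 92]


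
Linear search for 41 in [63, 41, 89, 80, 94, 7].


i=0: 63!=41
i=1: 41==41 found!

Found at 1, 2 comps


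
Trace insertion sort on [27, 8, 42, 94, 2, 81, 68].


Initial: [27, 8, 42, 94, 2, 81, 68]
Insert 8: [8, 27, 42, 94, 2, 81, 68]
Insert 42: [8, 27, 42, 94, 2, 81, 68]
Insert 94: [8, 27, 42, 94, 2, 81, 68]
Insert 2: [2, 8, 27, 42, 94, 81, 68]
Insert 81: [2, 8, 27, 42, 81, 94, 68]
Insert 68: [2, 8, 27, 42, 68, 81, 94]

Sorted: [2, 8, 27, 42, 68, 81, 94]


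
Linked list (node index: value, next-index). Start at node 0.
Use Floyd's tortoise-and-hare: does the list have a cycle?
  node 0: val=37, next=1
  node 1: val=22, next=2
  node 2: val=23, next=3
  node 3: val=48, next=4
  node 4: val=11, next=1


Floyd's tortoise (slow, +1) and hare (fast, +2):
  init: slow=0, fast=0
  step 1: slow=1, fast=2
  step 2: slow=2, fast=4
  step 3: slow=3, fast=2
  step 4: slow=4, fast=4
  slow == fast at node 4: cycle detected

Cycle: yes


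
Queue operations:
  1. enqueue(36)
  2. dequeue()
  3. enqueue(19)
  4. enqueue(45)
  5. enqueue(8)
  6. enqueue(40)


enqueue(36) -> [36]
dequeue()->36, []
enqueue(19) -> [19]
enqueue(45) -> [19, 45]
enqueue(8) -> [19, 45, 8]
enqueue(40) -> [19, 45, 8, 40]

Final queue: [19, 45, 8, 40]


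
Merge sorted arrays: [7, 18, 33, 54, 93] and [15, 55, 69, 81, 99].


Take 7 from A
Take 15 from B
Take 18 from A
Take 33 from A
Take 54 from A
Take 55 from B
Take 69 from B
Take 81 from B
Take 93 from A

Merged: [7, 15, 18, 33, 54, 55, 69, 81, 93, 99]


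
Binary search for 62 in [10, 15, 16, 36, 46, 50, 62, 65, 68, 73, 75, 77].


Step 1: lo=0, hi=11, mid=5, val=50
Step 2: lo=6, hi=11, mid=8, val=68
Step 3: lo=6, hi=7, mid=6, val=62

Found at index 6


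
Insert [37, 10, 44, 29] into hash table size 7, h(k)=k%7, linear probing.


Insert 37: h=2 -> slot 2
Insert 10: h=3 -> slot 3
Insert 44: h=2, 2 probes -> slot 4
Insert 29: h=1 -> slot 1

Table: [None, 29, 37, 10, 44, None, None]


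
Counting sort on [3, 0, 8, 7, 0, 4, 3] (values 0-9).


Input: [3, 0, 8, 7, 0, 4, 3]
Counts: [2, 0, 0, 2, 1, 0, 0, 1, 1, 0]

Sorted: [0, 0, 3, 3, 4, 7, 8]


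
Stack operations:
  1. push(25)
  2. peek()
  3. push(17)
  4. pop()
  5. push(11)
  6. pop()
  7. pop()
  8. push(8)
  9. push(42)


push(25) -> [25]
peek()->25
push(17) -> [25, 17]
pop()->17, [25]
push(11) -> [25, 11]
pop()->11, [25]
pop()->25, []
push(8) -> [8]
push(42) -> [8, 42]

Final stack: [8, 42]


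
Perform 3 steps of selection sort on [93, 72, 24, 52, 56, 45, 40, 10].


Initial: [93, 72, 24, 52, 56, 45, 40, 10]
Step 1: min=10 at 7
  Swap: [10, 72, 24, 52, 56, 45, 40, 93]
Step 2: min=24 at 2
  Swap: [10, 24, 72, 52, 56, 45, 40, 93]
Step 3: min=40 at 6
  Swap: [10, 24, 40, 52, 56, 45, 72, 93]

After 3 steps: [10, 24, 40, 52, 56, 45, 72, 93]


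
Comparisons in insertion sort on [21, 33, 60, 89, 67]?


Algorithm: insertion sort
Input: [21, 33, 60, 89, 67]
Sorted: [21, 33, 60, 67, 89]

5


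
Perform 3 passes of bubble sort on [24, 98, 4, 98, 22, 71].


Initial: [24, 98, 4, 98, 22, 71]
Pass 1: [24, 4, 98, 22, 71, 98] (3 swaps)
Pass 2: [4, 24, 22, 71, 98, 98] (3 swaps)
Pass 3: [4, 22, 24, 71, 98, 98] (1 swaps)

After 3 passes: [4, 22, 24, 71, 98, 98]


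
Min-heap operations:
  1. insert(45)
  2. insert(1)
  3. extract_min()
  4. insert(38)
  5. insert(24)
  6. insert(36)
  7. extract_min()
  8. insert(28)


insert(45) -> [45]
insert(1) -> [1, 45]
extract_min()->1, [45]
insert(38) -> [38, 45]
insert(24) -> [24, 45, 38]
insert(36) -> [24, 36, 38, 45]
extract_min()->24, [36, 45, 38]
insert(28) -> [28, 36, 38, 45]

Final heap: [28, 36, 38, 45]


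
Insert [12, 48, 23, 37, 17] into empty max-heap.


Insert 12: [12]
Insert 48: [48, 12]
Insert 23: [48, 12, 23]
Insert 37: [48, 37, 23, 12]
Insert 17: [48, 37, 23, 12, 17]

Final heap: [48, 37, 23, 12, 17]


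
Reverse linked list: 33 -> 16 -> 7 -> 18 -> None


Step 1: curr=33, set curr.next=prev(None) | reversed so far: 33
Step 2: curr=16, set curr.next=prev(33) | reversed so far: 16 -> 33
Step 3: curr=7, set curr.next=prev(16) | reversed so far: 7 -> 16 -> 33
Step 4: curr=18, set curr.next=prev(7) | reversed so far: 18 -> 7 -> 16 -> 33

18 -> 7 -> 16 -> 33 -> None


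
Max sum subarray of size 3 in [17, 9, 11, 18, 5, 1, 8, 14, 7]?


[0:3]: 37
[1:4]: 38
[2:5]: 34
[3:6]: 24
[4:7]: 14
[5:8]: 23
[6:9]: 29

Max: 38 at [1:4]


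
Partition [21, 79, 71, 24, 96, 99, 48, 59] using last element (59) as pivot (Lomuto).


Pivot: 59
  21 <= 59: advance i (no swap)
  24 <= 59: swap -> [21, 24, 71, 79, 96, 99, 48, 59]
  48 <= 59: swap -> [21, 24, 48, 79, 96, 99, 71, 59]
Place pivot at 3: [21, 24, 48, 59, 96, 99, 71, 79]

Partitioned: [21, 24, 48, 59, 96, 99, 71, 79]


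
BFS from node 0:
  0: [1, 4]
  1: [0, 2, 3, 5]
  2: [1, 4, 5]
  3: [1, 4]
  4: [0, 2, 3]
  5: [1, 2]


Visit 0, enqueue [1, 4]
Visit 1, enqueue [2, 3, 5]
Visit 4, enqueue []
Visit 2, enqueue []
Visit 3, enqueue []
Visit 5, enqueue []

BFS order: [0, 1, 4, 2, 3, 5]


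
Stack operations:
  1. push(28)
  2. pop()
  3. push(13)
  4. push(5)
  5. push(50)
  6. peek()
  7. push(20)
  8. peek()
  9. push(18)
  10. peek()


push(28) -> [28]
pop()->28, []
push(13) -> [13]
push(5) -> [13, 5]
push(50) -> [13, 5, 50]
peek()->50
push(20) -> [13, 5, 50, 20]
peek()->20
push(18) -> [13, 5, 50, 20, 18]
peek()->18

Final stack: [13, 5, 50, 20, 18]


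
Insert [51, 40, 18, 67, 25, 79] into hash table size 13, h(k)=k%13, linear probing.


Insert 51: h=12 -> slot 12
Insert 40: h=1 -> slot 1
Insert 18: h=5 -> slot 5
Insert 67: h=2 -> slot 2
Insert 25: h=12, 1 probes -> slot 0
Insert 79: h=1, 2 probes -> slot 3

Table: [25, 40, 67, 79, None, 18, None, None, None, None, None, None, 51]


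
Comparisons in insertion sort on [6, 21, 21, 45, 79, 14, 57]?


Algorithm: insertion sort
Input: [6, 21, 21, 45, 79, 14, 57]
Sorted: [6, 14, 21, 21, 45, 57, 79]

11


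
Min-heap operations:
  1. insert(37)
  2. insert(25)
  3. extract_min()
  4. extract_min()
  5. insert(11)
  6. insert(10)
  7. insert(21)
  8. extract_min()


insert(37) -> [37]
insert(25) -> [25, 37]
extract_min()->25, [37]
extract_min()->37, []
insert(11) -> [11]
insert(10) -> [10, 11]
insert(21) -> [10, 11, 21]
extract_min()->10, [11, 21]

Final heap: [11, 21]


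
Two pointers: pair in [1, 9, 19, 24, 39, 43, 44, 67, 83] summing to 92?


lo=0(1)+hi=8(83)=84
lo=1(9)+hi=8(83)=92

Yes: 9+83=92


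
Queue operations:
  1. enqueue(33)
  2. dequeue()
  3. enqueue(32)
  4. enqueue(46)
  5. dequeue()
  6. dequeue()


enqueue(33) -> [33]
dequeue()->33, []
enqueue(32) -> [32]
enqueue(46) -> [32, 46]
dequeue()->32, [46]
dequeue()->46, []

Final queue: []


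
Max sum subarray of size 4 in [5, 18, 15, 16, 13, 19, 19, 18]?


[0:4]: 54
[1:5]: 62
[2:6]: 63
[3:7]: 67
[4:8]: 69

Max: 69 at [4:8]


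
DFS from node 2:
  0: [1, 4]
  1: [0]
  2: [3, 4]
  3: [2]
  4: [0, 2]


Visit 2, push [4, 3]
Visit 3, push []
Visit 4, push [0]
Visit 0, push [1]
Visit 1, push []

DFS order: [2, 3, 4, 0, 1]


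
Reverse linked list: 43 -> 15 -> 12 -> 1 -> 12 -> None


Step 1: curr=43, set curr.next=prev(None) | reversed so far: 43
Step 2: curr=15, set curr.next=prev(43) | reversed so far: 15 -> 43
Step 3: curr=12, set curr.next=prev(15) | reversed so far: 12 -> 15 -> 43
Step 4: curr=1, set curr.next=prev(12) | reversed so far: 1 -> 12 -> 15 -> 43
Step 5: curr=12, set curr.next=prev(1) | reversed so far: 12 -> 1 -> 12 -> 15 -> 43

12 -> 1 -> 12 -> 15 -> 43 -> None


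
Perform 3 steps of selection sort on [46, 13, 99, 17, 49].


Initial: [46, 13, 99, 17, 49]
Step 1: min=13 at 1
  Swap: [13, 46, 99, 17, 49]
Step 2: min=17 at 3
  Swap: [13, 17, 99, 46, 49]
Step 3: min=46 at 3
  Swap: [13, 17, 46, 99, 49]

After 3 steps: [13, 17, 46, 99, 49]


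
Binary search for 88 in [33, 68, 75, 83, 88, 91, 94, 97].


Step 1: lo=0, hi=7, mid=3, val=83
Step 2: lo=4, hi=7, mid=5, val=91
Step 3: lo=4, hi=4, mid=4, val=88

Found at index 4


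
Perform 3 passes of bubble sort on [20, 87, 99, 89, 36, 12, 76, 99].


Initial: [20, 87, 99, 89, 36, 12, 76, 99]
Pass 1: [20, 87, 89, 36, 12, 76, 99, 99] (4 swaps)
Pass 2: [20, 87, 36, 12, 76, 89, 99, 99] (3 swaps)
Pass 3: [20, 36, 12, 76, 87, 89, 99, 99] (3 swaps)

After 3 passes: [20, 36, 12, 76, 87, 89, 99, 99]


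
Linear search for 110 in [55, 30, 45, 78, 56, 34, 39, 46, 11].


i=0: 55!=110
i=1: 30!=110
i=2: 45!=110
i=3: 78!=110
i=4: 56!=110
i=5: 34!=110
i=6: 39!=110
i=7: 46!=110
i=8: 11!=110

Not found, 9 comps


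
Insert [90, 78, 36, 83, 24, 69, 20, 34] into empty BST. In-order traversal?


Insert 90: root
Insert 78: L from 90
Insert 36: L from 90 -> L from 78
Insert 83: L from 90 -> R from 78
Insert 24: L from 90 -> L from 78 -> L from 36
Insert 69: L from 90 -> L from 78 -> R from 36
Insert 20: L from 90 -> L from 78 -> L from 36 -> L from 24
Insert 34: L from 90 -> L from 78 -> L from 36 -> R from 24

In-order: [20, 24, 34, 36, 69, 78, 83, 90]


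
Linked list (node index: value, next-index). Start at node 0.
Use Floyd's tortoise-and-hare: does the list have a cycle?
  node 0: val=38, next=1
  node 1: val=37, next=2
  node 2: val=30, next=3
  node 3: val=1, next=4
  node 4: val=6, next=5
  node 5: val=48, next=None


Floyd's tortoise (slow, +1) and hare (fast, +2):
  init: slow=0, fast=0
  step 1: slow=1, fast=2
  step 2: slow=2, fast=4
  step 3: fast 4->5->None, no cycle

Cycle: no


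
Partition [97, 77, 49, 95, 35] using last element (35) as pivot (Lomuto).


Pivot: 35
Place pivot at 0: [35, 77, 49, 95, 97]

Partitioned: [35, 77, 49, 95, 97]


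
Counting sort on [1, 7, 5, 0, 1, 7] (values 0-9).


Input: [1, 7, 5, 0, 1, 7]
Counts: [1, 2, 0, 0, 0, 1, 0, 2, 0, 0]

Sorted: [0, 1, 1, 5, 7, 7]


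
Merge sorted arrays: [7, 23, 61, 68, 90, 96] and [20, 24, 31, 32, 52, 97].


Take 7 from A
Take 20 from B
Take 23 from A
Take 24 from B
Take 31 from B
Take 32 from B
Take 52 from B
Take 61 from A
Take 68 from A
Take 90 from A
Take 96 from A

Merged: [7, 20, 23, 24, 31, 32, 52, 61, 68, 90, 96, 97]


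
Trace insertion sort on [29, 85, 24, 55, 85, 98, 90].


Initial: [29, 85, 24, 55, 85, 98, 90]
Insert 85: [29, 85, 24, 55, 85, 98, 90]
Insert 24: [24, 29, 85, 55, 85, 98, 90]
Insert 55: [24, 29, 55, 85, 85, 98, 90]
Insert 85: [24, 29, 55, 85, 85, 98, 90]
Insert 98: [24, 29, 55, 85, 85, 98, 90]
Insert 90: [24, 29, 55, 85, 85, 90, 98]

Sorted: [24, 29, 55, 85, 85, 90, 98]


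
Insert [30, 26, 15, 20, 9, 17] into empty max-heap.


Insert 30: [30]
Insert 26: [30, 26]
Insert 15: [30, 26, 15]
Insert 20: [30, 26, 15, 20]
Insert 9: [30, 26, 15, 20, 9]
Insert 17: [30, 26, 17, 20, 9, 15]

Final heap: [30, 26, 17, 20, 9, 15]


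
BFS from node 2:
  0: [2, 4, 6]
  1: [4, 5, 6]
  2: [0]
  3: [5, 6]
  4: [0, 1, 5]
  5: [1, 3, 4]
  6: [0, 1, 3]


Visit 2, enqueue [0]
Visit 0, enqueue [4, 6]
Visit 4, enqueue [1, 5]
Visit 6, enqueue [3]
Visit 1, enqueue []
Visit 5, enqueue []
Visit 3, enqueue []

BFS order: [2, 0, 4, 6, 1, 5, 3]


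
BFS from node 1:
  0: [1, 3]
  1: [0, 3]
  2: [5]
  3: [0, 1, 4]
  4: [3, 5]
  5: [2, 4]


Visit 1, enqueue [0, 3]
Visit 0, enqueue []
Visit 3, enqueue [4]
Visit 4, enqueue [5]
Visit 5, enqueue [2]
Visit 2, enqueue []

BFS order: [1, 0, 3, 4, 5, 2]


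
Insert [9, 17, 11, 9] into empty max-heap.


Insert 9: [9]
Insert 17: [17, 9]
Insert 11: [17, 9, 11]
Insert 9: [17, 9, 11, 9]

Final heap: [17, 9, 11, 9]


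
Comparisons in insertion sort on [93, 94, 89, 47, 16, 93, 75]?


Algorithm: insertion sort
Input: [93, 94, 89, 47, 16, 93, 75]
Sorted: [16, 47, 75, 89, 93, 93, 94]

17


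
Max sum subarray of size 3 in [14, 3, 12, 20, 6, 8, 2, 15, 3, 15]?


[0:3]: 29
[1:4]: 35
[2:5]: 38
[3:6]: 34
[4:7]: 16
[5:8]: 25
[6:9]: 20
[7:10]: 33

Max: 38 at [2:5]


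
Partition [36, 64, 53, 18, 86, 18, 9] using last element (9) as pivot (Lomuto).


Pivot: 9
Place pivot at 0: [9, 64, 53, 18, 86, 18, 36]

Partitioned: [9, 64, 53, 18, 86, 18, 36]


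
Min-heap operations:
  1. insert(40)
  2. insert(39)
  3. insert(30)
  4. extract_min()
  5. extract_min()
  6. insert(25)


insert(40) -> [40]
insert(39) -> [39, 40]
insert(30) -> [30, 40, 39]
extract_min()->30, [39, 40]
extract_min()->39, [40]
insert(25) -> [25, 40]

Final heap: [25, 40]


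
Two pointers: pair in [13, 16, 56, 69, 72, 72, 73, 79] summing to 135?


lo=0(13)+hi=7(79)=92
lo=1(16)+hi=7(79)=95
lo=2(56)+hi=7(79)=135

Yes: 56+79=135


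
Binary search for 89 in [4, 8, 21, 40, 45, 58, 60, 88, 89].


Step 1: lo=0, hi=8, mid=4, val=45
Step 2: lo=5, hi=8, mid=6, val=60
Step 3: lo=7, hi=8, mid=7, val=88
Step 4: lo=8, hi=8, mid=8, val=89

Found at index 8


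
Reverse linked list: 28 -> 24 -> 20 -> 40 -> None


Step 1: curr=28, set curr.next=prev(None) | reversed so far: 28
Step 2: curr=24, set curr.next=prev(28) | reversed so far: 24 -> 28
Step 3: curr=20, set curr.next=prev(24) | reversed so far: 20 -> 24 -> 28
Step 4: curr=40, set curr.next=prev(20) | reversed so far: 40 -> 20 -> 24 -> 28

40 -> 20 -> 24 -> 28 -> None


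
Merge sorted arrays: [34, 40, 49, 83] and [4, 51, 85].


Take 4 from B
Take 34 from A
Take 40 from A
Take 49 from A
Take 51 from B
Take 83 from A

Merged: [4, 34, 40, 49, 51, 83, 85]


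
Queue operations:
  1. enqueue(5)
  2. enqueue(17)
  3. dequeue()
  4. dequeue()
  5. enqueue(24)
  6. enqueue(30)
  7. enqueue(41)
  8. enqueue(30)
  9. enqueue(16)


enqueue(5) -> [5]
enqueue(17) -> [5, 17]
dequeue()->5, [17]
dequeue()->17, []
enqueue(24) -> [24]
enqueue(30) -> [24, 30]
enqueue(41) -> [24, 30, 41]
enqueue(30) -> [24, 30, 41, 30]
enqueue(16) -> [24, 30, 41, 30, 16]

Final queue: [24, 30, 41, 30, 16]


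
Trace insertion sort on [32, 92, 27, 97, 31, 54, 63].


Initial: [32, 92, 27, 97, 31, 54, 63]
Insert 92: [32, 92, 27, 97, 31, 54, 63]
Insert 27: [27, 32, 92, 97, 31, 54, 63]
Insert 97: [27, 32, 92, 97, 31, 54, 63]
Insert 31: [27, 31, 32, 92, 97, 54, 63]
Insert 54: [27, 31, 32, 54, 92, 97, 63]
Insert 63: [27, 31, 32, 54, 63, 92, 97]

Sorted: [27, 31, 32, 54, 63, 92, 97]


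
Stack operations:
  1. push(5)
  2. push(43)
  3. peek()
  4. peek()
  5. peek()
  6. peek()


push(5) -> [5]
push(43) -> [5, 43]
peek()->43
peek()->43
peek()->43
peek()->43

Final stack: [5, 43]


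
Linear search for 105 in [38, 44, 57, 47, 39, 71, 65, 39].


i=0: 38!=105
i=1: 44!=105
i=2: 57!=105
i=3: 47!=105
i=4: 39!=105
i=5: 71!=105
i=6: 65!=105
i=7: 39!=105

Not found, 8 comps


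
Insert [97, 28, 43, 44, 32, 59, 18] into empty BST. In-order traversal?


Insert 97: root
Insert 28: L from 97
Insert 43: L from 97 -> R from 28
Insert 44: L from 97 -> R from 28 -> R from 43
Insert 32: L from 97 -> R from 28 -> L from 43
Insert 59: L from 97 -> R from 28 -> R from 43 -> R from 44
Insert 18: L from 97 -> L from 28

In-order: [18, 28, 32, 43, 44, 59, 97]


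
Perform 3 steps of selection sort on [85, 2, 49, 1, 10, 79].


Initial: [85, 2, 49, 1, 10, 79]
Step 1: min=1 at 3
  Swap: [1, 2, 49, 85, 10, 79]
Step 2: min=2 at 1
  Swap: [1, 2, 49, 85, 10, 79]
Step 3: min=10 at 4
  Swap: [1, 2, 10, 85, 49, 79]

After 3 steps: [1, 2, 10, 85, 49, 79]


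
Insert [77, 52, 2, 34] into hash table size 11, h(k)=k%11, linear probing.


Insert 77: h=0 -> slot 0
Insert 52: h=8 -> slot 8
Insert 2: h=2 -> slot 2
Insert 34: h=1 -> slot 1

Table: [77, 34, 2, None, None, None, None, None, 52, None, None]


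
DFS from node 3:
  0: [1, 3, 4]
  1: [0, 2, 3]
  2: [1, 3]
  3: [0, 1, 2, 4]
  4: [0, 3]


Visit 3, push [4, 2, 1, 0]
Visit 0, push [4, 1]
Visit 1, push [2]
Visit 2, push []
Visit 4, push []

DFS order: [3, 0, 1, 2, 4]


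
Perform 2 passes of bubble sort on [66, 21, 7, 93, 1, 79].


Initial: [66, 21, 7, 93, 1, 79]
Pass 1: [21, 7, 66, 1, 79, 93] (4 swaps)
Pass 2: [7, 21, 1, 66, 79, 93] (2 swaps)

After 2 passes: [7, 21, 1, 66, 79, 93]


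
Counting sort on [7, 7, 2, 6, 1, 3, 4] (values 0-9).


Input: [7, 7, 2, 6, 1, 3, 4]
Counts: [0, 1, 1, 1, 1, 0, 1, 2, 0, 0]

Sorted: [1, 2, 3, 4, 6, 7, 7]


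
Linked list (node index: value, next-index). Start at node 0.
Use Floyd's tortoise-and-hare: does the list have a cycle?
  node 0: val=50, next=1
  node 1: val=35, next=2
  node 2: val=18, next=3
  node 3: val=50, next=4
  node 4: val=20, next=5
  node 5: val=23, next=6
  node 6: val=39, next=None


Floyd's tortoise (slow, +1) and hare (fast, +2):
  init: slow=0, fast=0
  step 1: slow=1, fast=2
  step 2: slow=2, fast=4
  step 3: slow=3, fast=6
  step 4: fast -> None, no cycle

Cycle: no


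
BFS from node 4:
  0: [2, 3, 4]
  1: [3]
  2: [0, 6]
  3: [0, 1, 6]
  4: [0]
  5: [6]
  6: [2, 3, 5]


Visit 4, enqueue [0]
Visit 0, enqueue [2, 3]
Visit 2, enqueue [6]
Visit 3, enqueue [1]
Visit 6, enqueue [5]
Visit 1, enqueue []
Visit 5, enqueue []

BFS order: [4, 0, 2, 3, 6, 1, 5]


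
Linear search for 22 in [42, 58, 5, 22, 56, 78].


i=0: 42!=22
i=1: 58!=22
i=2: 5!=22
i=3: 22==22 found!

Found at 3, 4 comps


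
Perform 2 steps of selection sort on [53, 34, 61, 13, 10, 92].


Initial: [53, 34, 61, 13, 10, 92]
Step 1: min=10 at 4
  Swap: [10, 34, 61, 13, 53, 92]
Step 2: min=13 at 3
  Swap: [10, 13, 61, 34, 53, 92]

After 2 steps: [10, 13, 61, 34, 53, 92]


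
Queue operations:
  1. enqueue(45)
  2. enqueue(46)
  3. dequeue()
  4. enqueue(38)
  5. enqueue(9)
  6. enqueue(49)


enqueue(45) -> [45]
enqueue(46) -> [45, 46]
dequeue()->45, [46]
enqueue(38) -> [46, 38]
enqueue(9) -> [46, 38, 9]
enqueue(49) -> [46, 38, 9, 49]

Final queue: [46, 38, 9, 49]


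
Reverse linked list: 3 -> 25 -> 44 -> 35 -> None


Step 1: curr=3, set curr.next=prev(None) | reversed so far: 3
Step 2: curr=25, set curr.next=prev(3) | reversed so far: 25 -> 3
Step 3: curr=44, set curr.next=prev(25) | reversed so far: 44 -> 25 -> 3
Step 4: curr=35, set curr.next=prev(44) | reversed so far: 35 -> 44 -> 25 -> 3

35 -> 44 -> 25 -> 3 -> None


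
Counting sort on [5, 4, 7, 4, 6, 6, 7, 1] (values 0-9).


Input: [5, 4, 7, 4, 6, 6, 7, 1]
Counts: [0, 1, 0, 0, 2, 1, 2, 2, 0, 0]

Sorted: [1, 4, 4, 5, 6, 6, 7, 7]


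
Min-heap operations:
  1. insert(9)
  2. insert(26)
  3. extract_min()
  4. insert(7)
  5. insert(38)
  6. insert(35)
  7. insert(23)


insert(9) -> [9]
insert(26) -> [9, 26]
extract_min()->9, [26]
insert(7) -> [7, 26]
insert(38) -> [7, 26, 38]
insert(35) -> [7, 26, 38, 35]
insert(23) -> [7, 23, 38, 35, 26]

Final heap: [7, 23, 38, 35, 26]


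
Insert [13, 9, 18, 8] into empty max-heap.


Insert 13: [13]
Insert 9: [13, 9]
Insert 18: [18, 9, 13]
Insert 8: [18, 9, 13, 8]

Final heap: [18, 9, 13, 8]


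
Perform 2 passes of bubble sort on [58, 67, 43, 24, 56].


Initial: [58, 67, 43, 24, 56]
Pass 1: [58, 43, 24, 56, 67] (3 swaps)
Pass 2: [43, 24, 56, 58, 67] (3 swaps)

After 2 passes: [43, 24, 56, 58, 67]


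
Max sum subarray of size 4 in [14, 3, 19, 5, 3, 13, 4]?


[0:4]: 41
[1:5]: 30
[2:6]: 40
[3:7]: 25

Max: 41 at [0:4]


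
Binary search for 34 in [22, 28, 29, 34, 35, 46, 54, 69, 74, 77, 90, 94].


Step 1: lo=0, hi=11, mid=5, val=46
Step 2: lo=0, hi=4, mid=2, val=29
Step 3: lo=3, hi=4, mid=3, val=34

Found at index 3


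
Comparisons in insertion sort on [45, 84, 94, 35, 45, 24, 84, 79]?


Algorithm: insertion sort
Input: [45, 84, 94, 35, 45, 24, 84, 79]
Sorted: [24, 35, 45, 45, 79, 84, 84, 94]

19


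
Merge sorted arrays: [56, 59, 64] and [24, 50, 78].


Take 24 from B
Take 50 from B
Take 56 from A
Take 59 from A
Take 64 from A

Merged: [24, 50, 56, 59, 64, 78]


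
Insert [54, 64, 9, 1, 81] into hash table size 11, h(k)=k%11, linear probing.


Insert 54: h=10 -> slot 10
Insert 64: h=9 -> slot 9
Insert 9: h=9, 2 probes -> slot 0
Insert 1: h=1 -> slot 1
Insert 81: h=4 -> slot 4

Table: [9, 1, None, None, 81, None, None, None, None, 64, 54]


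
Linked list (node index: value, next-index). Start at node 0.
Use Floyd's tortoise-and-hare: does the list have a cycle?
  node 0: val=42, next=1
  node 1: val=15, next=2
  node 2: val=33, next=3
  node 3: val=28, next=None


Floyd's tortoise (slow, +1) and hare (fast, +2):
  init: slow=0, fast=0
  step 1: slow=1, fast=2
  step 2: fast 2->3->None, no cycle

Cycle: no


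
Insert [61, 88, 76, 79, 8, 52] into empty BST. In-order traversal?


Insert 61: root
Insert 88: R from 61
Insert 76: R from 61 -> L from 88
Insert 79: R from 61 -> L from 88 -> R from 76
Insert 8: L from 61
Insert 52: L from 61 -> R from 8

In-order: [8, 52, 61, 76, 79, 88]


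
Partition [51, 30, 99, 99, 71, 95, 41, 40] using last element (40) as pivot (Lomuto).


Pivot: 40
  30 <= 40: swap -> [30, 51, 99, 99, 71, 95, 41, 40]
Place pivot at 1: [30, 40, 99, 99, 71, 95, 41, 51]

Partitioned: [30, 40, 99, 99, 71, 95, 41, 51]


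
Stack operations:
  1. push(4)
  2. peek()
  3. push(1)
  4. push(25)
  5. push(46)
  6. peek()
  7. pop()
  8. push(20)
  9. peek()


push(4) -> [4]
peek()->4
push(1) -> [4, 1]
push(25) -> [4, 1, 25]
push(46) -> [4, 1, 25, 46]
peek()->46
pop()->46, [4, 1, 25]
push(20) -> [4, 1, 25, 20]
peek()->20

Final stack: [4, 1, 25, 20]


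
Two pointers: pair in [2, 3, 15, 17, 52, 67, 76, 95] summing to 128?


lo=0(2)+hi=7(95)=97
lo=1(3)+hi=7(95)=98
lo=2(15)+hi=7(95)=110
lo=3(17)+hi=7(95)=112
lo=4(52)+hi=7(95)=147
lo=4(52)+hi=6(76)=128

Yes: 52+76=128


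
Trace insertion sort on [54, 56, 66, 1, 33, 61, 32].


Initial: [54, 56, 66, 1, 33, 61, 32]
Insert 56: [54, 56, 66, 1, 33, 61, 32]
Insert 66: [54, 56, 66, 1, 33, 61, 32]
Insert 1: [1, 54, 56, 66, 33, 61, 32]
Insert 33: [1, 33, 54, 56, 66, 61, 32]
Insert 61: [1, 33, 54, 56, 61, 66, 32]
Insert 32: [1, 32, 33, 54, 56, 61, 66]

Sorted: [1, 32, 33, 54, 56, 61, 66]


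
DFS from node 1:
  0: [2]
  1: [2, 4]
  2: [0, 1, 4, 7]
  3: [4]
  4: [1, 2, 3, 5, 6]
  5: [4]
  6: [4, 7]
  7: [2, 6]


Visit 1, push [4, 2]
Visit 2, push [7, 4, 0]
Visit 0, push []
Visit 4, push [6, 5, 3]
Visit 3, push []
Visit 5, push []
Visit 6, push [7]
Visit 7, push []

DFS order: [1, 2, 0, 4, 3, 5, 6, 7]


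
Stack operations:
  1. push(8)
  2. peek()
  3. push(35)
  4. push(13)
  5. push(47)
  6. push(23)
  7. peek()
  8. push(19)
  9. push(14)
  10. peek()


push(8) -> [8]
peek()->8
push(35) -> [8, 35]
push(13) -> [8, 35, 13]
push(47) -> [8, 35, 13, 47]
push(23) -> [8, 35, 13, 47, 23]
peek()->23
push(19) -> [8, 35, 13, 47, 23, 19]
push(14) -> [8, 35, 13, 47, 23, 19, 14]
peek()->14

Final stack: [8, 35, 13, 47, 23, 19, 14]


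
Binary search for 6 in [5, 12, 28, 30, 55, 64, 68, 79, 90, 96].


Step 1: lo=0, hi=9, mid=4, val=55
Step 2: lo=0, hi=3, mid=1, val=12
Step 3: lo=0, hi=0, mid=0, val=5

Not found


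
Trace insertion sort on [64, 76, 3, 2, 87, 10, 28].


Initial: [64, 76, 3, 2, 87, 10, 28]
Insert 76: [64, 76, 3, 2, 87, 10, 28]
Insert 3: [3, 64, 76, 2, 87, 10, 28]
Insert 2: [2, 3, 64, 76, 87, 10, 28]
Insert 87: [2, 3, 64, 76, 87, 10, 28]
Insert 10: [2, 3, 10, 64, 76, 87, 28]
Insert 28: [2, 3, 10, 28, 64, 76, 87]

Sorted: [2, 3, 10, 28, 64, 76, 87]


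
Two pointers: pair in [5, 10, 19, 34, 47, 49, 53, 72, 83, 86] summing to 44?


lo=0(5)+hi=9(86)=91
lo=0(5)+hi=8(83)=88
lo=0(5)+hi=7(72)=77
lo=0(5)+hi=6(53)=58
lo=0(5)+hi=5(49)=54
lo=0(5)+hi=4(47)=52
lo=0(5)+hi=3(34)=39
lo=1(10)+hi=3(34)=44

Yes: 10+34=44


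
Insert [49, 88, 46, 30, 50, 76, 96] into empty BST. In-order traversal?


Insert 49: root
Insert 88: R from 49
Insert 46: L from 49
Insert 30: L from 49 -> L from 46
Insert 50: R from 49 -> L from 88
Insert 76: R from 49 -> L from 88 -> R from 50
Insert 96: R from 49 -> R from 88

In-order: [30, 46, 49, 50, 76, 88, 96]


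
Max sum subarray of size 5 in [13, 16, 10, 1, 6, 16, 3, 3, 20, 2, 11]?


[0:5]: 46
[1:6]: 49
[2:7]: 36
[3:8]: 29
[4:9]: 48
[5:10]: 44
[6:11]: 39

Max: 49 at [1:6]


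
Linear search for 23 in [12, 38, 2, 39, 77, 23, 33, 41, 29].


i=0: 12!=23
i=1: 38!=23
i=2: 2!=23
i=3: 39!=23
i=4: 77!=23
i=5: 23==23 found!

Found at 5, 6 comps


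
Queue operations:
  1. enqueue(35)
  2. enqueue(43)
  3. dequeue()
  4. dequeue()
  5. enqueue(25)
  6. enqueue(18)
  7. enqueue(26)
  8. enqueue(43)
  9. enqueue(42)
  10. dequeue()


enqueue(35) -> [35]
enqueue(43) -> [35, 43]
dequeue()->35, [43]
dequeue()->43, []
enqueue(25) -> [25]
enqueue(18) -> [25, 18]
enqueue(26) -> [25, 18, 26]
enqueue(43) -> [25, 18, 26, 43]
enqueue(42) -> [25, 18, 26, 43, 42]
dequeue()->25, [18, 26, 43, 42]

Final queue: [18, 26, 43, 42]


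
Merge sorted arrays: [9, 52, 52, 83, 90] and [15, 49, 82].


Take 9 from A
Take 15 from B
Take 49 from B
Take 52 from A
Take 52 from A
Take 82 from B

Merged: [9, 15, 49, 52, 52, 82, 83, 90]


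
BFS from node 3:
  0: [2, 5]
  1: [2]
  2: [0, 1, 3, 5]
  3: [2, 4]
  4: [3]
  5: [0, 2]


Visit 3, enqueue [2, 4]
Visit 2, enqueue [0, 1, 5]
Visit 4, enqueue []
Visit 0, enqueue []
Visit 1, enqueue []
Visit 5, enqueue []

BFS order: [3, 2, 4, 0, 1, 5]


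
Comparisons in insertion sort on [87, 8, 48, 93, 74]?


Algorithm: insertion sort
Input: [87, 8, 48, 93, 74]
Sorted: [8, 48, 74, 87, 93]

7


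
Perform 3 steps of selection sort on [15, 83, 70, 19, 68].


Initial: [15, 83, 70, 19, 68]
Step 1: min=15 at 0
  Swap: [15, 83, 70, 19, 68]
Step 2: min=19 at 3
  Swap: [15, 19, 70, 83, 68]
Step 3: min=68 at 4
  Swap: [15, 19, 68, 83, 70]

After 3 steps: [15, 19, 68, 83, 70]
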